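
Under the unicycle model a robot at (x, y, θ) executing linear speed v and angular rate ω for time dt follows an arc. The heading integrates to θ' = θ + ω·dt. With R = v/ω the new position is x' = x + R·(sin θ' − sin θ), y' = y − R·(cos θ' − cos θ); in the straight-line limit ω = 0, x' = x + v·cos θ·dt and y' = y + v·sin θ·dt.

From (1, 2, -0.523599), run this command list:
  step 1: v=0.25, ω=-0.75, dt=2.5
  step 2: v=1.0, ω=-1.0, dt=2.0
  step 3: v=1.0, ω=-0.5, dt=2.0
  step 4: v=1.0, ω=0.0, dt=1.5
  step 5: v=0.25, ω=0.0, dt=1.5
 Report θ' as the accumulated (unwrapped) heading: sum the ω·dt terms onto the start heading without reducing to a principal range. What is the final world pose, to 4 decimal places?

step 1: θ'=-2.3986 (R=-0.3333) → pose (1.0588, 1.4658, -2.3986)
step 2: θ'=-4.3986 (R=-1.0000) → pose (-0.5688, 1.8936, -4.3986)
step 3: θ'=-5.3986 (R=-2.0000) → pose (-0.2138, 3.7782, -5.3986)
step 4: θ'=-5.3986 (straight) → pose (0.7366, 4.9387, -5.3986)
step 5: θ'=-5.3986 (straight) → pose (0.9742, 5.2288, -5.3986)

(0.9742, 5.2288, -5.3986)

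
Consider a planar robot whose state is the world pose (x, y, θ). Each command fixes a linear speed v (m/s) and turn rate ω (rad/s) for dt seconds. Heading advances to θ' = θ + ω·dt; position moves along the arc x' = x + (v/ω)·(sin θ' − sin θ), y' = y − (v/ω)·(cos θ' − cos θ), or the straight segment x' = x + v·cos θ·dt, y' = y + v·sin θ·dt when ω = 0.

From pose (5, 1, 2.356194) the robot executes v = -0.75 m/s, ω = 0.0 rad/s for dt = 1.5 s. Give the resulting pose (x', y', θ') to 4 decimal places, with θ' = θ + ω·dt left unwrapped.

(5.7955, 0.2045, 2.3562)

θ' = 2.3562 + 0.0·1.5 = 2.3562
ω = 0 → straight: x' = 5 + -0.75·cos(2.3562)·1.5 = 5.7955
y' = 1 + -0.75·sin(2.3562)·1.5 = 0.2045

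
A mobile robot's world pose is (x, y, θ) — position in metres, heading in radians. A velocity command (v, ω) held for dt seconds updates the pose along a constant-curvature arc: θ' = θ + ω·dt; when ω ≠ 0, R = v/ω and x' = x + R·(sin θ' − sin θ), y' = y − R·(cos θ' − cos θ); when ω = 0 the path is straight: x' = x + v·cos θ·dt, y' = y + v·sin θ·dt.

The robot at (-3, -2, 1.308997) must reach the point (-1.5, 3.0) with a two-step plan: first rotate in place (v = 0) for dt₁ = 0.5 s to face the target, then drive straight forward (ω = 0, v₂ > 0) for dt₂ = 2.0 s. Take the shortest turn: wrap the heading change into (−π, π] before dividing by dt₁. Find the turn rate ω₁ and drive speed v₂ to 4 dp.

heading to target = atan2(3−-2, -1.5−-3) = 1.2793
Δθ = wrap(1.2793 − 1.3090) = -0.0297; ω₁ = Δθ/dt₁ = -0.0593
distance = √((-1.5−-3)² + (3−-2)²) = 5.2202; v₂ = distance/dt₂ = 2.6101

ω₁ = -0.0593, v₂ = 2.6101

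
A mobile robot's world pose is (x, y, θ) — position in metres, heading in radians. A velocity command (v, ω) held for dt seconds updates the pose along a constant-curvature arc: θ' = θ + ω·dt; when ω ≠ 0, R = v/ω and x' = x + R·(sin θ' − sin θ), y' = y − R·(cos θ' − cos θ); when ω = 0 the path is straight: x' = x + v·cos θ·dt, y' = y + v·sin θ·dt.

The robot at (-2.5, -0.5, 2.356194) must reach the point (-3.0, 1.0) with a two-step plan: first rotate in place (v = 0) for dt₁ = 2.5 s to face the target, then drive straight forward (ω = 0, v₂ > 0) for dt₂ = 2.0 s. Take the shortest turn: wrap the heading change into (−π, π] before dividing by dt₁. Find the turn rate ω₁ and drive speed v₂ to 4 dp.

heading to target = atan2(1−-0.5, -3−-2.5) = 1.8925
Δθ = wrap(1.8925 − 2.3562) = -0.4636; ω₁ = Δθ/dt₁ = -0.1855
distance = √((-3−-2.5)² + (1−-0.5)²) = 1.5811; v₂ = distance/dt₂ = 0.7906

ω₁ = -0.1855, v₂ = 0.7906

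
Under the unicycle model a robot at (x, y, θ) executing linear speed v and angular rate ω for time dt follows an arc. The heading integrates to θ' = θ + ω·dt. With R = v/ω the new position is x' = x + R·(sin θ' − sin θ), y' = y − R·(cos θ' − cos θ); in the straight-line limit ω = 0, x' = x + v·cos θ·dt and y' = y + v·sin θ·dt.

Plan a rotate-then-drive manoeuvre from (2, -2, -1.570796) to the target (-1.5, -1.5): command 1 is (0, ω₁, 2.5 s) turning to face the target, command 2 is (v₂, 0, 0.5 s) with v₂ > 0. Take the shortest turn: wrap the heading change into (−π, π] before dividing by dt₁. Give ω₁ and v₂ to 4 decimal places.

heading to target = atan2(-1.5−-2, -1.5−2) = 2.9997
Δθ = wrap(2.9997 − -1.5708) = -1.7127; ω₁ = Δθ/dt₁ = -0.6851
distance = √((-1.5−2)² + (-1.5−-2)²) = 3.5355; v₂ = distance/dt₂ = 7.0711

ω₁ = -0.6851, v₂ = 7.0711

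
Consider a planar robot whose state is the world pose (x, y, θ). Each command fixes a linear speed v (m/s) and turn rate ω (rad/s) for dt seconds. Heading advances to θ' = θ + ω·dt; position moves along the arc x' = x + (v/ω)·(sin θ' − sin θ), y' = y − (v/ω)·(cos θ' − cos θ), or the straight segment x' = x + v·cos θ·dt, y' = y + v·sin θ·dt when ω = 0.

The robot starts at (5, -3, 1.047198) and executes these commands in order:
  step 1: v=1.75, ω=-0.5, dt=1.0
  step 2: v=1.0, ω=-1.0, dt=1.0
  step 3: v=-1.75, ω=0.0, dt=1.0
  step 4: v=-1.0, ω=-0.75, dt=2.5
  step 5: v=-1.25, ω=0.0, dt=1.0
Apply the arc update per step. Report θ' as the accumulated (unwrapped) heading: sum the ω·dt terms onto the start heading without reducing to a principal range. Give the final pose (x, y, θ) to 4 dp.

step 1: θ'=0.5472 (R=-3.5000) → pose (6.2101, -1.7610, 0.5472)
step 2: θ'=-0.4528 (R=-1.0000) → pose (7.1678, -1.7158, -0.4528)
step 3: θ'=-0.4528 (straight) → pose (5.5942, -0.9502, -0.4528)
step 4: θ'=-2.3278 (R=1.3333) → pose (5.2083, 1.1644, -2.3278)
step 5: θ'=-2.3278 (straight) → pose (6.0667, 2.0730, -2.3278)

(6.0667, 2.0730, -2.3278)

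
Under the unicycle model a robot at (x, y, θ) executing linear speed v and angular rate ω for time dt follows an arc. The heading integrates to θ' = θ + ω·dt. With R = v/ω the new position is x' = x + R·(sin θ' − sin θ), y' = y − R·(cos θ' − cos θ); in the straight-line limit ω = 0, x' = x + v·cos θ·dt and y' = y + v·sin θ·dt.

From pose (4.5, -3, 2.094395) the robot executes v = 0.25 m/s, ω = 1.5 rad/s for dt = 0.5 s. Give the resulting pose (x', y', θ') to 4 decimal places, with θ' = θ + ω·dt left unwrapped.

(4.4045, -2.9240, 2.8444)

θ' = 2.0944 + 1.5·0.5 = 2.8444
R = v/ω = 0.25/1.5 = 0.1667
x' = 4.5 + 0.1667·(sin 2.8444 − sin 2.0944) = 4.4045
y' = -3 − 0.1667·(cos 2.8444 − cos 2.0944) = -2.9240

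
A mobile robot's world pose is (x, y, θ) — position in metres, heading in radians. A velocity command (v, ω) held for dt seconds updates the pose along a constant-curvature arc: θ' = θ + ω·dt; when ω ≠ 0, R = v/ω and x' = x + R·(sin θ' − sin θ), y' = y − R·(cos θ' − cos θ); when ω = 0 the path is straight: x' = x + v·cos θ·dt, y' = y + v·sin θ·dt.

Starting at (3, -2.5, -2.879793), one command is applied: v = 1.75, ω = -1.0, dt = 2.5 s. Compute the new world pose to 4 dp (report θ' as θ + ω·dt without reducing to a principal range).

(1.1726, 0.2735, -5.3798)

θ' = -2.8798 + -1.0·2.5 = -5.3798
R = v/ω = 1.75/-1.0 = -1.7500
x' = 3 + -1.7500·(sin -5.3798 − sin -2.8798) = 1.1726
y' = -2.5 − -1.7500·(cos -5.3798 − cos -2.8798) = 0.2735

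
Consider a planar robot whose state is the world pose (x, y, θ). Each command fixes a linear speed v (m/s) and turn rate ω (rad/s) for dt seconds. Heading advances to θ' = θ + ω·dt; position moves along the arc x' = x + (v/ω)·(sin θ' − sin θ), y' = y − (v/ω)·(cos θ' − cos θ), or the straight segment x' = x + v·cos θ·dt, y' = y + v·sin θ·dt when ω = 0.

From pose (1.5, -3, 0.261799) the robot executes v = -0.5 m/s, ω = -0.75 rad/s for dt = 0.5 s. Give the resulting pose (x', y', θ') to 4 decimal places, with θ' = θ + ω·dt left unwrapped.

θ' = 0.2618 + -0.75·0.5 = -0.1132
R = v/ω = -0.5/-0.75 = 0.6667
x' = 1.5 + 0.6667·(sin -0.1132 − sin 0.2618) = 1.2521
y' = -3 − 0.6667·(cos -0.1132 − cos 0.2618) = -3.0184

(1.2521, -3.0184, -0.1132)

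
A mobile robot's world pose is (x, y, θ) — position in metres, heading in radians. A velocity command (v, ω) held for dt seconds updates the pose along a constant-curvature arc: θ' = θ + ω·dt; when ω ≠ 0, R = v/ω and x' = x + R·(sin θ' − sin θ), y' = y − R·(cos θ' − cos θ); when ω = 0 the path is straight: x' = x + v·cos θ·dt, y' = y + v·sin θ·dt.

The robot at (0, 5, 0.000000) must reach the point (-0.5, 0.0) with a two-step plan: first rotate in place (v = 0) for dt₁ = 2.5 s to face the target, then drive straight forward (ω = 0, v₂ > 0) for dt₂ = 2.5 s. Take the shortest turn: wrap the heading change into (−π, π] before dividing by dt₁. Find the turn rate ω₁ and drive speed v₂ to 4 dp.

heading to target = atan2(0−5, -0.5−0) = -1.6705
Δθ = wrap(-1.6705 − 0.0000) = -1.6705; ω₁ = Δθ/dt₁ = -0.6682
distance = √((-0.5−0)² + (0−5)²) = 5.0249; v₂ = distance/dt₂ = 2.0100

ω₁ = -0.6682, v₂ = 2.0100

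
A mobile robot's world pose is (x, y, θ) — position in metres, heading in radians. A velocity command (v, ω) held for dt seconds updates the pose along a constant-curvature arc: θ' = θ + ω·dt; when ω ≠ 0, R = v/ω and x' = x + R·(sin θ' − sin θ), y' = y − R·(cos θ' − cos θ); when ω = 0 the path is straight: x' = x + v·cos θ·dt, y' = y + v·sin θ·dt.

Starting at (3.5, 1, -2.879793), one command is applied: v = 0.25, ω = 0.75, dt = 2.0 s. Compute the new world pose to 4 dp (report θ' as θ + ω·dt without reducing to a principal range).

(3.2590, 0.6147, -1.3798)

θ' = -2.8798 + 0.75·2.0 = -1.3798
R = v/ω = 0.25/0.75 = 0.3333
x' = 3.5 + 0.3333·(sin -1.3798 − sin -2.8798) = 3.2590
y' = 1 − 0.3333·(cos -1.3798 − cos -2.8798) = 0.6147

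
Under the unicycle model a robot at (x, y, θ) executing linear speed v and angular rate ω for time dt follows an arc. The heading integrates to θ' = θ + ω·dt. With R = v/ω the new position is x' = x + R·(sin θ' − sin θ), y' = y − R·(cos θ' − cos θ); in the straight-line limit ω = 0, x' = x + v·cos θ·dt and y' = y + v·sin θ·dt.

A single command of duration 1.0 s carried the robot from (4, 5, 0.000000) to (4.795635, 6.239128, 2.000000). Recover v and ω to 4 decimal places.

v = 1.7500, ω = 2.0000

Δθ = 2.000000 − 0.000000 = 2.000000
ω = Δθ/dt = 2.000000/1.0 = 2.0000
R = −Δy/(cos θ' − cos θ) = 0.8750
v = R·ω = 0.8750·2.0000 = 1.7500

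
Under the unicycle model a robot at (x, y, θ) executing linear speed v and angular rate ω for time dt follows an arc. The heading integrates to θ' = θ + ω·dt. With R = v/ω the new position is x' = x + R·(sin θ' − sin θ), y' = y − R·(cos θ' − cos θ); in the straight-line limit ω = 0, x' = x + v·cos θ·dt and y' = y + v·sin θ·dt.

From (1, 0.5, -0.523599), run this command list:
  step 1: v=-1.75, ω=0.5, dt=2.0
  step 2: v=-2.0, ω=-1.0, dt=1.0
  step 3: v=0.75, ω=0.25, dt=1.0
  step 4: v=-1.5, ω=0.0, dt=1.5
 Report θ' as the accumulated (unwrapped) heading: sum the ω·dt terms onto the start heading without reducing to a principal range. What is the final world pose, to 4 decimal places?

step 1: θ'=0.4764 (R=-3.5000) → pose (-2.3550, 0.5792, 0.4764)
step 2: θ'=-0.5236 (R=2.0000) → pose (-4.2722, 0.6244, -0.5236)
step 3: θ'=-0.2736 (R=3.0000) → pose (-3.5828, 0.3341, -0.2736)
step 4: θ'=-0.2736 (straight) → pose (-5.7491, 0.9421, -0.2736)

(-5.7491, 0.9421, -0.2736)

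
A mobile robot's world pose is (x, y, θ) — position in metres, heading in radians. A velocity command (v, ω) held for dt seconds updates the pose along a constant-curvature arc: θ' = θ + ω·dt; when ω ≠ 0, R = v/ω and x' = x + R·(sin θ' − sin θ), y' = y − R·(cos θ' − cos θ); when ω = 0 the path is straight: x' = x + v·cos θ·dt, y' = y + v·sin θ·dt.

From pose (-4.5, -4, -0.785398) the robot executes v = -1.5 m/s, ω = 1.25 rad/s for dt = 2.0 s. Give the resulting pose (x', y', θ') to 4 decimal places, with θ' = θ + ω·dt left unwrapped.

θ' = -0.7854 + 1.25·2.0 = 1.7146
R = v/ω = -1.5/1.25 = -1.2000
x' = -4.5 + -1.2000·(sin 1.7146 − sin -0.7854) = -6.5361
y' = -4 − -1.2000·(cos 1.7146 − cos -0.7854) = -5.0205

(-6.5361, -5.0205, 1.7146)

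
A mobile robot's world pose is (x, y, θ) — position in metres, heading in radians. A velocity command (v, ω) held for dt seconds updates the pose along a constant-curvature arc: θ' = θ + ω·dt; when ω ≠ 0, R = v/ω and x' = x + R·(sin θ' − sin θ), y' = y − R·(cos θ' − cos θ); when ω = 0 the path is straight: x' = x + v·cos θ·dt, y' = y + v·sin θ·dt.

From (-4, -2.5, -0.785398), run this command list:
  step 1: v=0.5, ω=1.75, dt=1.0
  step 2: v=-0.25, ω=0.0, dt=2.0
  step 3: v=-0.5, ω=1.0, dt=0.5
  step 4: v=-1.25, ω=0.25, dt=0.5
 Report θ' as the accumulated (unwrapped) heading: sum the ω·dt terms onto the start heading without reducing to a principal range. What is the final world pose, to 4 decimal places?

(-3.9616, -3.7275, 1.5896)

step 1: θ'=0.9646 (R=0.2857) → pose (-3.5632, -2.4608, 0.9646)
step 2: θ'=0.9646 (straight) → pose (-3.8480, -2.8717, 0.9646)
step 3: θ'=1.4646 (R=-0.5000) → pose (-3.9343, -3.1035, 1.4646)
step 4: θ'=1.5896 (R=-5.0000) → pose (-3.9616, -3.7275, 1.5896)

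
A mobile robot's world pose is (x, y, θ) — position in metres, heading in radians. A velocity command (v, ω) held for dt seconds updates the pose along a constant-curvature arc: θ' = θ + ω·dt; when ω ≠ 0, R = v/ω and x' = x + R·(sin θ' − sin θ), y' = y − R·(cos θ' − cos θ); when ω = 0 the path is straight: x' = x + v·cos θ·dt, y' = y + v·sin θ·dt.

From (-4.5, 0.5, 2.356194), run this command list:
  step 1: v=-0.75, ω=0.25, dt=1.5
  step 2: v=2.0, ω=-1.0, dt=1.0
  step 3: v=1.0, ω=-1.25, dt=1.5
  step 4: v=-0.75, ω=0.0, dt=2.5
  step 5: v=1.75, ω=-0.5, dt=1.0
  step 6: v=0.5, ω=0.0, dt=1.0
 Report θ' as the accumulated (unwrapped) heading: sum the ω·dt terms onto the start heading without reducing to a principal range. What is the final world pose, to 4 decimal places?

step 1: θ'=2.7312 (R=-3.0000) → pose (-3.5756, -0.1296, 2.7312)
step 2: θ'=1.7312 (R=-2.0000) → pose (-4.7520, 1.3849, 1.7312)
step 3: θ'=-0.1438 (R=-0.8000) → pose (-3.8476, 2.3044, -0.1438)
step 4: θ'=-0.1438 (straight) → pose (-5.7032, 2.5732, -0.1438)
step 5: θ'=-0.6438 (R=-3.5000) → pose (-4.1040, 1.9086, -0.6438)
step 6: θ'=-0.6438 (straight) → pose (-3.7041, 1.6085, -0.6438)

(-3.7041, 1.6085, -0.6438)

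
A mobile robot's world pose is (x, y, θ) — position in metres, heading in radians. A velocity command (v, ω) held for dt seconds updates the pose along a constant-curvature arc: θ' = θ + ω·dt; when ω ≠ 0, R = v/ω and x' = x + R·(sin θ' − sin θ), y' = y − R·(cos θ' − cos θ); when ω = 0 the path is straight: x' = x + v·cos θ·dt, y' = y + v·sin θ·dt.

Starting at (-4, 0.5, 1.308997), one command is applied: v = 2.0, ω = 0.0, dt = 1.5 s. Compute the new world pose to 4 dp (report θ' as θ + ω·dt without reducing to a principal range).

(-3.2235, 3.3978, 1.3090)

θ' = 1.3090 + 0.0·1.5 = 1.3090
ω = 0 → straight: x' = -4 + 2.0·cos(1.3090)·1.5 = -3.2235
y' = 0.5 + 2.0·sin(1.3090)·1.5 = 3.3978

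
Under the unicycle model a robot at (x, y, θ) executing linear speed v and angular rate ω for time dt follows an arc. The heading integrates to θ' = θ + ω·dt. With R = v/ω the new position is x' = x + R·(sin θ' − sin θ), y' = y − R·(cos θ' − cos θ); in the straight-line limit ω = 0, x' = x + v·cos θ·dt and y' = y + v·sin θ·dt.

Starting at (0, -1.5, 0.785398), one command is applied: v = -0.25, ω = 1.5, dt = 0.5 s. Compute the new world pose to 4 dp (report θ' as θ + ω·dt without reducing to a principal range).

(-0.0487, -1.6120, 1.5354)

θ' = 0.7854 + 1.5·0.5 = 1.5354
R = v/ω = -0.25/1.5 = -0.1667
x' = 0 + -0.1667·(sin 1.5354 − sin 0.7854) = -0.0487
y' = -1.5 − -0.1667·(cos 1.5354 − cos 0.7854) = -1.6120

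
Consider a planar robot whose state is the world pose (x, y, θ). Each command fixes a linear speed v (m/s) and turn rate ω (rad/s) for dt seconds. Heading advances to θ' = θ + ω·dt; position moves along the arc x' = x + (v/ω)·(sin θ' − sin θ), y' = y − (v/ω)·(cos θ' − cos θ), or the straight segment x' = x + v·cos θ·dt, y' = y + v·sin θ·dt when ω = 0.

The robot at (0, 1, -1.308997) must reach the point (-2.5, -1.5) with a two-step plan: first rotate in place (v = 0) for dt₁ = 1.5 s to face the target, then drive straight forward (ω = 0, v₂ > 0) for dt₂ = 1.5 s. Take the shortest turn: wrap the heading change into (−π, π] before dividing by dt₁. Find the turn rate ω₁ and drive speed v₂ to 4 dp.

ω₁ = -0.6981, v₂ = 2.3570

heading to target = atan2(-1.5−1, -2.5−0) = -2.3562
Δθ = wrap(-2.3562 − -1.3090) = -1.0472; ω₁ = Δθ/dt₁ = -0.6981
distance = √((-2.5−0)² + (-1.5−1)²) = 3.5355; v₂ = distance/dt₂ = 2.3570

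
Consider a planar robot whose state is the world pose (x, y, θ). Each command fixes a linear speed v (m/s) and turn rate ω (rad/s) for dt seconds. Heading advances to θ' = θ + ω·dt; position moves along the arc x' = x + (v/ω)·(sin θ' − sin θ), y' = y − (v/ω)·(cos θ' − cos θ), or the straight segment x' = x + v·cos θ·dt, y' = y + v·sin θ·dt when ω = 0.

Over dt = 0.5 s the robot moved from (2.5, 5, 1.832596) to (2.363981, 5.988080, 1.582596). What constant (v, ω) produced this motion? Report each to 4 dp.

Δθ = 1.582596 − 1.832596 = -0.250000
ω = Δθ/dt = -0.250000/0.5 = -0.5000
R = −Δy/(cos θ' − cos θ) = -4.0000
v = R·ω = -4.0000·-0.5000 = 2.0000

v = 2.0000, ω = -0.5000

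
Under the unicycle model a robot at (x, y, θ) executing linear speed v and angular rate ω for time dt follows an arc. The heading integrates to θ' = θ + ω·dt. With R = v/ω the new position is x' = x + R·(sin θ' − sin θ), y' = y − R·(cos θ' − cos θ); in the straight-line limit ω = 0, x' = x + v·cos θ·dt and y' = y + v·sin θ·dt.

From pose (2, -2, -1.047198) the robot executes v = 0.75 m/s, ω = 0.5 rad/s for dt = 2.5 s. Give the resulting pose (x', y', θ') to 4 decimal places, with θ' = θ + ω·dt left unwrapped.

(3.6012, -2.7193, 0.2028)

θ' = -1.0472 + 0.5·2.5 = 0.2028
R = v/ω = 0.75/0.5 = 1.5000
x' = 2 + 1.5000·(sin 0.2028 − sin -1.0472) = 3.6012
y' = -2 − 1.5000·(cos 0.2028 − cos -1.0472) = -2.7193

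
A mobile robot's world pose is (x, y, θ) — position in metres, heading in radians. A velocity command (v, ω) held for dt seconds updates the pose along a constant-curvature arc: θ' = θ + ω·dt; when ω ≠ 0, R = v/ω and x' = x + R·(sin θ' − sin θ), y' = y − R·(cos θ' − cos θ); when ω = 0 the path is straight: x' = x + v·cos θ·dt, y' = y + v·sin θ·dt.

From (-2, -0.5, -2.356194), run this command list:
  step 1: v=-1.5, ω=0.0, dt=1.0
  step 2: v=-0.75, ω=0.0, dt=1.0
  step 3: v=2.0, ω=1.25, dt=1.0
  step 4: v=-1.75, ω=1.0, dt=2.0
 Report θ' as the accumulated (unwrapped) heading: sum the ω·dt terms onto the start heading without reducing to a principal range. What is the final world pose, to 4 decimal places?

step 1: θ'=-2.3562 (straight) → pose (-0.9393, 0.5607, -2.3562)
step 2: θ'=-2.3562 (straight) → pose (-0.4090, 1.0910, -2.3562)
step 3: θ'=-1.1062 (R=1.6000) → pose (-0.7080, -0.7573, -1.1062)
step 4: θ'=0.8938 (R=-1.7500) → pose (-3.6366, -0.4451, 0.8938)

(-3.6366, -0.4451, 0.8938)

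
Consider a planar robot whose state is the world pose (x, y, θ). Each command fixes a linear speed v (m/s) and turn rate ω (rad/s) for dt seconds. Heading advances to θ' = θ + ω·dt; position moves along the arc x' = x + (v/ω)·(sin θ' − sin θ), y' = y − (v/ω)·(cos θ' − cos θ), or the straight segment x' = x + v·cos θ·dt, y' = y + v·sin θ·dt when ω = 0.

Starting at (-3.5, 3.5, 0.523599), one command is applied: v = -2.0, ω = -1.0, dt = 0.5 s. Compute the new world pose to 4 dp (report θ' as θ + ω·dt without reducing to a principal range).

(-4.4528, 3.2326, 0.0236)

θ' = 0.5236 + -1.0·0.5 = 0.0236
R = v/ω = -2.0/-1.0 = 2.0000
x' = -3.5 + 2.0000·(sin 0.0236 − sin 0.5236) = -4.4528
y' = 3.5 − 2.0000·(cos 0.0236 − cos 0.5236) = 3.2326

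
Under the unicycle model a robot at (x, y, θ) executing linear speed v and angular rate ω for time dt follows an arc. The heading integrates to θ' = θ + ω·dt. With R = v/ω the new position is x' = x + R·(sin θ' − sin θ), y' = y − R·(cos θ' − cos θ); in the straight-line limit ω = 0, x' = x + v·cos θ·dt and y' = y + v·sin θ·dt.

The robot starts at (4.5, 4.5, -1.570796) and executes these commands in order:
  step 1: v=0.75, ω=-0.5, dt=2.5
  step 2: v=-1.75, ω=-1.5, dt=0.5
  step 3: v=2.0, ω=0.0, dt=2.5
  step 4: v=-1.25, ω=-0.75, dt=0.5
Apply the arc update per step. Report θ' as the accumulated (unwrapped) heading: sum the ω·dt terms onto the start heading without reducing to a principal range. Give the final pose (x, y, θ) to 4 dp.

step 1: θ'=-2.8208 (R=-1.5000) → pose (3.4730, 3.0765, -2.8208)
step 2: θ'=-3.5708 (R=1.1667) → pose (4.3264, 3.0302, -3.5708)
step 3: θ'=-3.5708 (straight) → pose (-0.2201, 5.1110, -3.5708)
step 4: θ'=-3.9458 (R=1.6667) → pose (0.2868, 4.7516, -3.9458)

(0.2868, 4.7516, -3.9458)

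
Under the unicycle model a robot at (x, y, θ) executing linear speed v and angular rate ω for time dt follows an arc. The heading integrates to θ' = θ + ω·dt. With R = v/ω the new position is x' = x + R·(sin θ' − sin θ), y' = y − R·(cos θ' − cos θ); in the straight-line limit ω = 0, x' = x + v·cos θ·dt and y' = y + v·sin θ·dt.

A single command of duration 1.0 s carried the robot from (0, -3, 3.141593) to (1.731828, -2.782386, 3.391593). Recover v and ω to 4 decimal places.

v = -1.7500, ω = 0.2500

Δθ = 3.391593 − 3.141593 = 0.250000
ω = Δθ/dt = 0.250000/1.0 = 0.2500
R = Δx/(sin θ' − sin θ) = -7.0000
v = R·ω = -7.0000·0.2500 = -1.7500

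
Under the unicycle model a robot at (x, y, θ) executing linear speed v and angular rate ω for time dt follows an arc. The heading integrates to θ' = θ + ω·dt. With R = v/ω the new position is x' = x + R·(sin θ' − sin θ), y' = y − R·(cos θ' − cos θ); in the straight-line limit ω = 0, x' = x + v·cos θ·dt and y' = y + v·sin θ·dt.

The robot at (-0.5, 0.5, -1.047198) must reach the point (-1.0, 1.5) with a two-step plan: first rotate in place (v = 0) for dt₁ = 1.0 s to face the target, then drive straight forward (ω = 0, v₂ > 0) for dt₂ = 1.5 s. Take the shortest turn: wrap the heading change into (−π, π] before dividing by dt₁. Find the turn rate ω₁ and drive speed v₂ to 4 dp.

heading to target = atan2(1.5−0.5, -1−-0.5) = 2.0344
Δθ = wrap(2.0344 − -1.0472) = 3.0816; ω₁ = Δθ/dt₁ = 3.0816
distance = √((-1−-0.5)² + (1.5−0.5)²) = 1.1180; v₂ = distance/dt₂ = 0.7454

ω₁ = 3.0816, v₂ = 0.7454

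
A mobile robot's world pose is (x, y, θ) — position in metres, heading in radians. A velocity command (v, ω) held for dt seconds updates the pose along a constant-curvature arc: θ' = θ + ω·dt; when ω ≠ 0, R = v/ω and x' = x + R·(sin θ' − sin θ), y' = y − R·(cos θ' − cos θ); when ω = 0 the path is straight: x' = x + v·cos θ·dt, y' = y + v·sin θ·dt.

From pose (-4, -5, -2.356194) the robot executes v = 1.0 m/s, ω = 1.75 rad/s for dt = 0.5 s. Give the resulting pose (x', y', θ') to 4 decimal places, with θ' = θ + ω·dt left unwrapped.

(-4.1651, -5.4552, -1.4812)

θ' = -2.3562 + 1.75·0.5 = -1.4812
R = v/ω = 1.0/1.75 = 0.5714
x' = -4 + 0.5714·(sin -1.4812 − sin -2.3562) = -4.1651
y' = -5 − 0.5714·(cos -1.4812 − cos -2.3562) = -5.4552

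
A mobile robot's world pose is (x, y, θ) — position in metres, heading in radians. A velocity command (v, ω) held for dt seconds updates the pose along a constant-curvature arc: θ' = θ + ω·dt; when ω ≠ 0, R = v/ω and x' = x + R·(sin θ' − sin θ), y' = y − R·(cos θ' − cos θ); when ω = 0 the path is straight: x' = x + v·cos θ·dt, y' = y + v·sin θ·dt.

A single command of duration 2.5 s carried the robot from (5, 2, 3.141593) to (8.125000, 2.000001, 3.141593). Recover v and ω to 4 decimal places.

v = -1.2500, ω = 0.0000

Δθ = 3.141593 − 3.141593 = 0.000000
ω = Δθ/dt = 0.000000/2.5 = 0.0000
ω = 0 → v = (Δx·cos θ + Δy·sin θ)/dt = -1.2500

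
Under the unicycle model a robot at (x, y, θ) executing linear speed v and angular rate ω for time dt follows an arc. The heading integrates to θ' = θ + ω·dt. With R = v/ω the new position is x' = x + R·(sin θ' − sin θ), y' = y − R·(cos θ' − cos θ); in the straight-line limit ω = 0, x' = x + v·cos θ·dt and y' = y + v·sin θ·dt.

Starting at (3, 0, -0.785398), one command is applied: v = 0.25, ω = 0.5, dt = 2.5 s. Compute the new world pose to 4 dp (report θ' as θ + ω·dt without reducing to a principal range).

(3.5776, -0.0934, 0.4646)

θ' = -0.7854 + 0.5·2.5 = 0.4646
R = v/ω = 0.25/0.5 = 0.5000
x' = 3 + 0.5000·(sin 0.4646 − sin -0.7854) = 3.5776
y' = 0 − 0.5000·(cos 0.4646 − cos -0.7854) = -0.0934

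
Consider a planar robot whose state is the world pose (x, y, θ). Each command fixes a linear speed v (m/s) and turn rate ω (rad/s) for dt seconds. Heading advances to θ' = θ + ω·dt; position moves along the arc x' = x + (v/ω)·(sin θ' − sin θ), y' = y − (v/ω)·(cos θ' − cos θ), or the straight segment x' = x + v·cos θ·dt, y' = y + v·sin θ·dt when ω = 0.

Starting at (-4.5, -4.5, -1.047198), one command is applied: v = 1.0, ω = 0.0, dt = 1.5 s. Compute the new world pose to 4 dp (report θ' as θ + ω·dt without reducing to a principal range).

(-3.7500, -5.7990, -1.0472)

θ' = -1.0472 + 0.0·1.5 = -1.0472
ω = 0 → straight: x' = -4.5 + 1.0·cos(-1.0472)·1.5 = -3.7500
y' = -4.5 + 1.0·sin(-1.0472)·1.5 = -5.7990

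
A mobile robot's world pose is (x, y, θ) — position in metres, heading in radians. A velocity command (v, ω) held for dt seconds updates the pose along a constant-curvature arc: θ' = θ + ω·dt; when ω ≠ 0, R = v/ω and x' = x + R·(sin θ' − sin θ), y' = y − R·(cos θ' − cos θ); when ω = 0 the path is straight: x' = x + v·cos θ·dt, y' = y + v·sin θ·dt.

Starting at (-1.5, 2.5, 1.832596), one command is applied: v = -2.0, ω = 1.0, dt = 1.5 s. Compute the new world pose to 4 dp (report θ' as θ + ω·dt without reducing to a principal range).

(0.8115, 1.0540, 3.3326)

θ' = 1.8326 + 1.0·1.5 = 3.3326
R = v/ω = -2.0/1.0 = -2.0000
x' = -1.5 + -2.0000·(sin 3.3326 − sin 1.8326) = 0.8115
y' = 2.5 − -2.0000·(cos 3.3326 − cos 1.8326) = 1.0540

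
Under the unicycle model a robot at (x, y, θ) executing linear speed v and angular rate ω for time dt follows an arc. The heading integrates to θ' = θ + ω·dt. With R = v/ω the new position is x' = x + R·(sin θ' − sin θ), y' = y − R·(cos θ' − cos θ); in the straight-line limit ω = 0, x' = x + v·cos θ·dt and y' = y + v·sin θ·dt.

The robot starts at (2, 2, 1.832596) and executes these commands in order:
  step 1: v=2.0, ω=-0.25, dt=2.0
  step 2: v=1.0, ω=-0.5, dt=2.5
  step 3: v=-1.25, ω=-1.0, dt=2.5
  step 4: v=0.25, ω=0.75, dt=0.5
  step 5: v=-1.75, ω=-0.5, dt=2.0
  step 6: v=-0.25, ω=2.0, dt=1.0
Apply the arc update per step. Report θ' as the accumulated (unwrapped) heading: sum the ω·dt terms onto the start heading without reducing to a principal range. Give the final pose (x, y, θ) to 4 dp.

step 1: θ'=1.3326 (R=-8.0000) → pose (1.9533, 5.9582, 1.3326)
step 2: θ'=0.0826 (R=-2.0000) → pose (3.7318, 7.4795, 0.0826)
step 3: θ'=-2.4174 (R=1.2500) → pose (2.8005, 9.6615, -2.4174)
step 4: θ'=-2.0424 (R=0.3333) → pose (2.7244, 9.5633, -2.0424)
step 5: θ'=-3.0424 (R=3.5000) → pose (5.4958, 11.4559, -3.0424)
step 6: θ'=-1.0424 (R=-0.1250) → pose (5.5913, 11.6433, -1.0424)

(5.5913, 11.6433, -1.0424)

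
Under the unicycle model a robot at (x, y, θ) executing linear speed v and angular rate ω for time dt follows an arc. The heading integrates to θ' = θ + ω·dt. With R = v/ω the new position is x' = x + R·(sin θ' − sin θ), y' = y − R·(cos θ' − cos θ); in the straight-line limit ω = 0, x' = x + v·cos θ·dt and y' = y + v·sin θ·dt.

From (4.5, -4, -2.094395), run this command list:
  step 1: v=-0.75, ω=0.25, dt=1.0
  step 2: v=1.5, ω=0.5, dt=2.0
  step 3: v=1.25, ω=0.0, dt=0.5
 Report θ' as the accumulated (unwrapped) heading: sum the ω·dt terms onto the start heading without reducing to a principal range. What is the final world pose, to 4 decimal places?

step 1: θ'=-1.8444 (R=-3.0000) → pose (4.7903, -3.3106, -1.8444)
step 2: θ'=-0.8444 (R=3.0000) → pose (5.4360, -6.1137, -0.8444)
step 3: θ'=-0.8444 (straight) → pose (5.8512, -6.5810, -0.8444)

(5.8512, -6.5810, -0.8444)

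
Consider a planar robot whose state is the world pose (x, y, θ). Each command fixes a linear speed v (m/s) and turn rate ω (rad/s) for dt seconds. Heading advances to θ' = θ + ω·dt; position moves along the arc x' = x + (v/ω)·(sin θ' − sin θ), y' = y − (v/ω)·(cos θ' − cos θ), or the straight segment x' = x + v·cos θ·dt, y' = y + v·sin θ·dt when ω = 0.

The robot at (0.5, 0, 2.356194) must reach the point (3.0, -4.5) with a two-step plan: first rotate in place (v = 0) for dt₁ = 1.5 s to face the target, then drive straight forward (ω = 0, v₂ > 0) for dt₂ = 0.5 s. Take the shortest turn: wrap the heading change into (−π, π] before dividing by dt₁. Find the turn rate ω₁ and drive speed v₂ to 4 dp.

ω₁ = 1.9089, v₂ = 10.2956

heading to target = atan2(-4.5−0, 3−0.5) = -1.0637
Δθ = wrap(-1.0637 − 2.3562) = 2.8633; ω₁ = Δθ/dt₁ = 1.9089
distance = √((3−0.5)² + (-4.5−0)²) = 5.1478; v₂ = distance/dt₂ = 10.2956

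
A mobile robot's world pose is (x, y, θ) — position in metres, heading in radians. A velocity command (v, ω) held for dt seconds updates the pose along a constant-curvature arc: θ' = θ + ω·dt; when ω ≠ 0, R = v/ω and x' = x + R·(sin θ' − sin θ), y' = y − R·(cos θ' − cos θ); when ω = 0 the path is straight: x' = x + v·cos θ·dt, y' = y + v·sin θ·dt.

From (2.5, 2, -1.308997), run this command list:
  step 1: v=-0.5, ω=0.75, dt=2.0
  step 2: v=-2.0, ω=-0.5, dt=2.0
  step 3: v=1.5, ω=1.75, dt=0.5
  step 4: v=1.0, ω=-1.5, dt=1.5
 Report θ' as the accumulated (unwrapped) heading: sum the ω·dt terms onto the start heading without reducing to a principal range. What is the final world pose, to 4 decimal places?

(-0.6583, 2.3358, -2.1840)

step 1: θ'=0.1910 (R=-0.6667) → pose (1.7295, 2.4820, 0.1910)
step 2: θ'=-0.8090 (R=4.0000) → pose (-1.9243, 3.6484, -0.8090)
step 3: θ'=0.0660 (R=0.8571) → pose (-1.2475, 3.3847, 0.0660)
step 4: θ'=-2.1840 (R=-0.6667) → pose (-0.6583, 2.3358, -2.1840)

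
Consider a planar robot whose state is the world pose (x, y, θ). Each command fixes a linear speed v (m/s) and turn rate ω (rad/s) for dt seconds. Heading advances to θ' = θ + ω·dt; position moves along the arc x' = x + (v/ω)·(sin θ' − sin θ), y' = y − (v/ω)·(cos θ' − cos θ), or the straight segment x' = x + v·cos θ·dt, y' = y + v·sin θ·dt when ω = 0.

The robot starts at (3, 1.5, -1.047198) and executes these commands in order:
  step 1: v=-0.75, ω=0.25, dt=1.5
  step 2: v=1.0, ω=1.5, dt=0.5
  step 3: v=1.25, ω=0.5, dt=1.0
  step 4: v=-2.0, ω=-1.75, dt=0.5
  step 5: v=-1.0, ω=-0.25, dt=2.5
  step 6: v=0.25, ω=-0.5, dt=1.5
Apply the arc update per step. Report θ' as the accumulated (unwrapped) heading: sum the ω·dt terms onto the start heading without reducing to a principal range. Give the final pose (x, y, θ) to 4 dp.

(1.0319, 3.5229, -1.6722)

step 1: θ'=-0.6722 (R=-3.0000) → pose (2.2700, 2.3474, -0.6722)
step 2: θ'=0.0778 (R=0.6667) → pose (2.7370, 2.2044, 0.0778)
step 3: θ'=0.5778 (R=2.5000) → pose (3.9082, 2.6026, 0.5778)
step 4: θ'=-0.2972 (R=1.1429) → pose (2.9493, 2.4672, -0.2972)
step 5: θ'=-0.9222 (R=4.0000) → pose (0.9329, 3.8756, -0.9222)
step 6: θ'=-1.6722 (R=-0.5000) → pose (1.0319, 3.5229, -1.6722)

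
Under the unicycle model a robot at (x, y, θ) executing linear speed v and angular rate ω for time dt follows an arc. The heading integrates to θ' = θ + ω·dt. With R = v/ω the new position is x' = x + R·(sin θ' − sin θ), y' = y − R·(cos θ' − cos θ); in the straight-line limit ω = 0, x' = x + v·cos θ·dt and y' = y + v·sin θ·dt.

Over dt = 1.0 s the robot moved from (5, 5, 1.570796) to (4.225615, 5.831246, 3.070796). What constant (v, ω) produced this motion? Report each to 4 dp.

Δθ = 3.070796 − 1.570796 = 1.500000
ω = Δθ/dt = 1.500000/1.0 = 1.5000
R = −Δy/(cos θ' − cos θ) = 0.8333
v = R·ω = 0.8333·1.5000 = 1.2500

v = 1.2500, ω = 1.5000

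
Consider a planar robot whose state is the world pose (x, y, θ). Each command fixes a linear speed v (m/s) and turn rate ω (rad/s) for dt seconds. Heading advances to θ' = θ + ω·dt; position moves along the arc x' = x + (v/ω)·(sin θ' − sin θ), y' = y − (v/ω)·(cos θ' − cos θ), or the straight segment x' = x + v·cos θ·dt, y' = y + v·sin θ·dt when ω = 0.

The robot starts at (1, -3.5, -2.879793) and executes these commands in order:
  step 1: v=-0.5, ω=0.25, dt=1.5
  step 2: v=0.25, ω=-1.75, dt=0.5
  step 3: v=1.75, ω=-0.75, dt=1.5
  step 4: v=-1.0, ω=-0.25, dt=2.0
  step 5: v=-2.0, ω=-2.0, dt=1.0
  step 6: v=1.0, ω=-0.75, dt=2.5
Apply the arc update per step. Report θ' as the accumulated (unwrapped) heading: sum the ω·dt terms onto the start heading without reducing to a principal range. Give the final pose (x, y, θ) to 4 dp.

(-2.0713, -5.9947, -8.8798)

step 1: θ'=-2.5048 (R=-2.0000) → pose (1.6716, -3.1762, -2.5048)
step 2: θ'=-3.3798 (R=-0.1429) → pose (1.5530, -3.2001, -3.3798)
step 3: θ'=-4.5048 (R=-2.3333) → pose (-0.1797, -1.4136, -4.5048)
step 4: θ'=-5.0048 (R=4.0000) → pose (-0.2636, -3.3910, -5.0048)
step 5: θ'=-7.0048 (R=1.0000) → pose (-1.8818, -3.8535, -7.0048)
step 6: θ'=-8.8798 (R=-1.3333) → pose (-2.0713, -5.9947, -8.8798)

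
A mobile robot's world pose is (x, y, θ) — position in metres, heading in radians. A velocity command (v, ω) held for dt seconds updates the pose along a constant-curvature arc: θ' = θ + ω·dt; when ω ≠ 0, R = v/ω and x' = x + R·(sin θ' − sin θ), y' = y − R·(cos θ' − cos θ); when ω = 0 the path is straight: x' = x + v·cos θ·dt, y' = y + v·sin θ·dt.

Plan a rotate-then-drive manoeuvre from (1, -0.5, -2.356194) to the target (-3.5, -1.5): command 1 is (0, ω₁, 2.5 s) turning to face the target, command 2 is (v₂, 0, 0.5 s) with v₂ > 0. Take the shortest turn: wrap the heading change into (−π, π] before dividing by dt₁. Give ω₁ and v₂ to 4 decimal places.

ω₁ = -0.2267, v₂ = 9.2195

heading to target = atan2(-1.5−-0.5, -3.5−1) = -2.9229
Δθ = wrap(-2.9229 − -2.3562) = -0.5667; ω₁ = Δθ/dt₁ = -0.2267
distance = √((-3.5−1)² + (-1.5−-0.5)²) = 4.6098; v₂ = distance/dt₂ = 9.2195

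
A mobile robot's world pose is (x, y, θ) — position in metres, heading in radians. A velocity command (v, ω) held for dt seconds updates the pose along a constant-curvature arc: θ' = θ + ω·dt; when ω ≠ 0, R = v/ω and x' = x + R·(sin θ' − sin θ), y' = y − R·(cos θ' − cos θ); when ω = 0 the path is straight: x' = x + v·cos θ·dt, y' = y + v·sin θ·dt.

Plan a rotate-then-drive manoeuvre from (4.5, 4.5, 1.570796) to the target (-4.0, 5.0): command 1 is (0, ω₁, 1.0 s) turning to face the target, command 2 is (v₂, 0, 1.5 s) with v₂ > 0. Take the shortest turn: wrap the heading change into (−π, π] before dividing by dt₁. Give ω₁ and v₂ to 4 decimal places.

heading to target = atan2(5−4.5, -4−4.5) = 3.0828
Δθ = wrap(3.0828 − 1.5708) = 1.5120; ω₁ = Δθ/dt₁ = 1.5120
distance = √((-4−4.5)² + (5−4.5)²) = 8.5147; v₂ = distance/dt₂ = 5.6765

ω₁ = 1.5120, v₂ = 5.6765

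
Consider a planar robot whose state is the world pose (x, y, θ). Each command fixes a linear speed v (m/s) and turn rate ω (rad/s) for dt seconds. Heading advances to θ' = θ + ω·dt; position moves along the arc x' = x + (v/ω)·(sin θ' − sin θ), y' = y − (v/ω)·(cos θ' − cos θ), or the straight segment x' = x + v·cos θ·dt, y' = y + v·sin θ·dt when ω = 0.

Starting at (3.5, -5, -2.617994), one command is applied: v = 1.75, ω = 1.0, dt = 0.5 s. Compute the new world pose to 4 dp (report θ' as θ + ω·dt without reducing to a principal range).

θ' = -2.6180 + 1.0·0.5 = -2.1180
R = v/ω = 1.75/1.0 = 1.7500
x' = 3.5 + 1.7500·(sin -2.1180 − sin -2.6180) = 2.8805
y' = -5 − 1.7500·(cos -2.1180 − cos -2.6180) = -5.6050

(2.8805, -5.6050, -2.1180)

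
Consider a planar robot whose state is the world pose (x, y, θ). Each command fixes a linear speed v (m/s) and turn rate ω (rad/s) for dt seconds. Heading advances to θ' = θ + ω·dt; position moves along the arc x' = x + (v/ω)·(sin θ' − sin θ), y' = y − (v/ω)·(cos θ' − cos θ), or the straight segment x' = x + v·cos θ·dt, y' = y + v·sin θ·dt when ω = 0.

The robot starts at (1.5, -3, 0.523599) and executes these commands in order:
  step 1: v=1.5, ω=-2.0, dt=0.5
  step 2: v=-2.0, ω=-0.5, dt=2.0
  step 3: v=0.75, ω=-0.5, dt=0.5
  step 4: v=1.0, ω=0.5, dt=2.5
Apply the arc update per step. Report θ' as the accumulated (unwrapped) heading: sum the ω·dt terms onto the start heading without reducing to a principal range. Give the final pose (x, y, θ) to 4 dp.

step 1: θ'=-0.4764 (R=-0.7500) → pose (2.2189, -2.9830, -0.4764)
step 2: θ'=-1.4764 (R=4.0000) → pose (0.0711, 0.1946, -1.4764)
step 3: θ'=-1.7264 (R=-1.5000) → pose (0.0596, -0.1793, -1.7264)
step 4: θ'=-0.4764 (R=2.0000) → pose (1.1183, -2.2666, -0.4764)

(1.1183, -2.2666, -0.4764)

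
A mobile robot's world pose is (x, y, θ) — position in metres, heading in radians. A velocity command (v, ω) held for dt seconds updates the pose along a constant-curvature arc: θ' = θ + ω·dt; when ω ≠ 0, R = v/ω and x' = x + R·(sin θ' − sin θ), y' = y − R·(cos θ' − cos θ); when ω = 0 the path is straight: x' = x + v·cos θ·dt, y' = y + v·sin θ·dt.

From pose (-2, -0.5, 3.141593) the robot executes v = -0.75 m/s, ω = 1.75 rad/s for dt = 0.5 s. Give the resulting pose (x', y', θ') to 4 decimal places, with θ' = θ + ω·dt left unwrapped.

(-1.6711, -0.3461, 4.0166)

θ' = 3.1416 + 1.75·0.5 = 4.0166
R = v/ω = -0.75/1.75 = -0.4286
x' = -2 + -0.4286·(sin 4.0166 − sin 3.1416) = -1.6711
y' = -0.5 − -0.4286·(cos 4.0166 − cos 3.1416) = -0.3461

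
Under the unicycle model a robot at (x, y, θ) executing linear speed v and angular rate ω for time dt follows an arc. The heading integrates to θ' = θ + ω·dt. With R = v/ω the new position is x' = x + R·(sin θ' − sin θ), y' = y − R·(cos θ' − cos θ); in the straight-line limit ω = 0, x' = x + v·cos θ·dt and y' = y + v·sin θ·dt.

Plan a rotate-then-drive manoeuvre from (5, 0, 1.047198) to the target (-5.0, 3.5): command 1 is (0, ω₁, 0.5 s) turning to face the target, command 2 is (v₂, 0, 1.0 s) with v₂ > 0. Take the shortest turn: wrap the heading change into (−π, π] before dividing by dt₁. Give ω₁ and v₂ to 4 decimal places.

ω₁ = 3.5154, v₂ = 10.5948

heading to target = atan2(3.5−0, -5−5) = 2.8049
Δθ = wrap(2.8049 − 1.0472) = 1.7577; ω₁ = Δθ/dt₁ = 3.5154
distance = √((-5−5)² + (3.5−0)²) = 10.5948; v₂ = distance/dt₂ = 10.5948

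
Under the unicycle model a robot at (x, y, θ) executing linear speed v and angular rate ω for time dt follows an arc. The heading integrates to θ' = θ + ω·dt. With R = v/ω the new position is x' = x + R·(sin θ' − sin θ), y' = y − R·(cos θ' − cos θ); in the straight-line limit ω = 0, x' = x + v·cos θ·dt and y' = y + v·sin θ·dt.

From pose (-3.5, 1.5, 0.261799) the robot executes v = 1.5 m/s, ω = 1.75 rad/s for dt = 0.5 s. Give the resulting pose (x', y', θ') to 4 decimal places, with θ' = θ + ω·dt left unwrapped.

θ' = 0.2618 + 1.75·0.5 = 1.1368
R = v/ω = 1.5/1.75 = 0.8571
x' = -3.5 + 0.8571·(sin 1.1368 − sin 0.2618) = -2.9442
y' = 1.5 − 0.8571·(cos 1.1368 − cos 0.2618) = 1.9675

(-2.9442, 1.9675, 1.1368)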